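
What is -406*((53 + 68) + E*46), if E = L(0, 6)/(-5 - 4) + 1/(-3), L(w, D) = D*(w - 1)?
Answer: -166054/3 ≈ -55351.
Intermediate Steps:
L(w, D) = D*(-1 + w)
E = 1/3 (E = (6*(-1 + 0))/(-5 - 4) + 1/(-3) = (6*(-1))/(-9) + 1*(-1/3) = -6*(-1/9) - 1/3 = 2/3 - 1/3 = 1/3 ≈ 0.33333)
-406*((53 + 68) + E*46) = -406*((53 + 68) + (1/3)*46) = -406*(121 + 46/3) = -406*409/3 = -166054/3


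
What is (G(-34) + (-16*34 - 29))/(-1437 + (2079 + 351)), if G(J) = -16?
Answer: -589/993 ≈ -0.59315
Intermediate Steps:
(G(-34) + (-16*34 - 29))/(-1437 + (2079 + 351)) = (-16 + (-16*34 - 29))/(-1437 + (2079 + 351)) = (-16 + (-544 - 29))/(-1437 + 2430) = (-16 - 573)/993 = -589*1/993 = -589/993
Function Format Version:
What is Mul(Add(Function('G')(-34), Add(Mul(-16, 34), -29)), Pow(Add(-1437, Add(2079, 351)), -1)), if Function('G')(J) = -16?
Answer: Rational(-589, 993) ≈ -0.59315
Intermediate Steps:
Mul(Add(Function('G')(-34), Add(Mul(-16, 34), -29)), Pow(Add(-1437, Add(2079, 351)), -1)) = Mul(Add(-16, Add(Mul(-16, 34), -29)), Pow(Add(-1437, Add(2079, 351)), -1)) = Mul(Add(-16, Add(-544, -29)), Pow(Add(-1437, 2430), -1)) = Mul(Add(-16, -573), Pow(993, -1)) = Mul(-589, Rational(1, 993)) = Rational(-589, 993)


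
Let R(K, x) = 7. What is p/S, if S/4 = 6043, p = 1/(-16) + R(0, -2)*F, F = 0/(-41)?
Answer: -1/386752 ≈ -2.5856e-6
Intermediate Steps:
F = 0 (F = 0*(-1/41) = 0)
p = -1/16 (p = 1/(-16) + 7*0 = -1/16 + 0 = -1/16 ≈ -0.062500)
S = 24172 (S = 4*6043 = 24172)
p/S = -1/16/24172 = -1/16*1/24172 = -1/386752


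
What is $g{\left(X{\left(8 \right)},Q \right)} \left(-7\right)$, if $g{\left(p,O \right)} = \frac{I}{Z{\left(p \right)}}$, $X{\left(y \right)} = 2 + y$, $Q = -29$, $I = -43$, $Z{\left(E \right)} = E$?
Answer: $\frac{301}{10} \approx 30.1$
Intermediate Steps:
$g{\left(p,O \right)} = - \frac{43}{p}$
$g{\left(X{\left(8 \right)},Q \right)} \left(-7\right) = - \frac{43}{2 + 8} \left(-7\right) = - \frac{43}{10} \left(-7\right) = \left(-43\right) \frac{1}{10} \left(-7\right) = \left(- \frac{43}{10}\right) \left(-7\right) = \frac{301}{10}$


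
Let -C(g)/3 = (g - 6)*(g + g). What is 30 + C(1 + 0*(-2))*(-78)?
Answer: -2310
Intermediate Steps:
C(g) = -6*g*(-6 + g) (C(g) = -3*(g - 6)*(g + g) = -3*(-6 + g)*2*g = -6*g*(-6 + g))
30 + C(1 + 0*(-2))*(-78) = 30 + (6*(1 + 0*(-2))*(6 - (1 + 0*(-2))))*(-78) = 30 + (6*(1 + 0)*(6 - (1 + 0)))*(-78) = 30 + (6*1*(6 - 1*1))*(-78) = 30 + (6*1*(6 - 1))*(-78) = 30 + (6*1*5)*(-78) = 30 + 30*(-78) = 30 - 2340 = -2310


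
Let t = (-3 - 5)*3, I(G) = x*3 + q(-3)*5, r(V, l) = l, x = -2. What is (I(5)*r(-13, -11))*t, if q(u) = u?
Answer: -5544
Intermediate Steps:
I(G) = -21 (I(G) = -2*3 - 3*5 = -6 - 15 = -21)
t = -24 (t = -8*3 = -24)
(I(5)*r(-13, -11))*t = -21*(-11)*(-24) = 231*(-24) = -5544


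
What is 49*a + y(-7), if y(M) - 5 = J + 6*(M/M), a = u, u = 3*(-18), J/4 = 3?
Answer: -2623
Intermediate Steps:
J = 12 (J = 4*3 = 12)
u = -54
a = -54
y(M) = 23 (y(M) = 5 + (12 + 6*(M/M)) = 5 + (12 + 6*1) = 5 + (12 + 6) = 5 + 18 = 23)
49*a + y(-7) = 49*(-54) + 23 = -2646 + 23 = -2623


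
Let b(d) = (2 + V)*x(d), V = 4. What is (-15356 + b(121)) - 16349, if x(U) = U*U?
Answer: 56141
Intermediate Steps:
x(U) = U²
b(d) = 6*d² (b(d) = (2 + 4)*d² = 6*d²)
(-15356 + b(121)) - 16349 = (-15356 + 6*121²) - 16349 = (-15356 + 6*14641) - 16349 = (-15356 + 87846) - 16349 = 72490 - 16349 = 56141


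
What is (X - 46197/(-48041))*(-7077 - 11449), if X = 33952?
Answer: -30218392726454/48041 ≈ -6.2901e+8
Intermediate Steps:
(X - 46197/(-48041))*(-7077 - 11449) = (33952 - 46197/(-48041))*(-7077 - 11449) = (33952 - 46197*(-1/48041))*(-18526) = (33952 + 46197/48041)*(-18526) = (1631134229/48041)*(-18526) = -30218392726454/48041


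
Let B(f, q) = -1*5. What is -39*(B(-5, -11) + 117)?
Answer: -4368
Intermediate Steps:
B(f, q) = -5
-39*(B(-5, -11) + 117) = -39*(-5 + 117) = -39*112 = -4368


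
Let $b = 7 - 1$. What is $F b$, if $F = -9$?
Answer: $-54$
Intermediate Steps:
$b = 6$
$F b = \left(-9\right) 6 = -54$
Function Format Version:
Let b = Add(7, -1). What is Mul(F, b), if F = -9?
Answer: -54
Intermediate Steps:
b = 6
Mul(F, b) = Mul(-9, 6) = -54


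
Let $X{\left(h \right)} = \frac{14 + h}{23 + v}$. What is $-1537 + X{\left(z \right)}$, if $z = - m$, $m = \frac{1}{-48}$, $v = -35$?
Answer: $- \frac{885985}{576} \approx -1538.2$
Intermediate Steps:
$m = - \frac{1}{48} \approx -0.020833$
$z = \frac{1}{48}$ ($z = \left(-1\right) \left(- \frac{1}{48}\right) = \frac{1}{48} \approx 0.020833$)
$X{\left(h \right)} = - \frac{7}{6} - \frac{h}{12}$ ($X{\left(h \right)} = \frac{14 + h}{23 - 35} = \frac{14 + h}{-12} = \left(14 + h\right) \left(- \frac{1}{12}\right) = - \frac{7}{6} - \frac{h}{12}$)
$-1537 + X{\left(z \right)} = -1537 - \frac{673}{576} = - \frac{885985}{576}$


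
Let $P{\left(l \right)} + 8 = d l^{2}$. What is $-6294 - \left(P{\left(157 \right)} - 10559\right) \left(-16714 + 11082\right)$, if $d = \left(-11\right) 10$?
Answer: $-15330068118$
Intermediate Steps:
$d = -110$
$P{\left(l \right)} = -8 - 110 l^{2}$
$-6294 - \left(P{\left(157 \right)} - 10559\right) \left(-16714 + 11082\right) = -6294 - \left(\left(-8 - 110 \cdot 157^{2}\right) - 10559\right) \left(-16714 + 11082\right) = -6294 - \left(\left(-8 - 2711390\right) - 10559\right) \left(-5632\right) = -6294 - \left(-2711398 - 10559\right) \left(-5632\right) = -6294 - \left(-2721957\right) \left(-5632\right) = -6294 - 15330061824 = -15330068118$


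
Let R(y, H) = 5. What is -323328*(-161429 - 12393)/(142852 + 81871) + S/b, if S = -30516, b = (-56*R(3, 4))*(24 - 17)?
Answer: 27540459023607/110114270 ≈ 2.5011e+5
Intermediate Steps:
b = -1960 (b = (-56*5)*(24 - 17) = -280*7 = -1960)
-323328*(-161429 - 12393)/(142852 + 81871) + S/b = -323328*(-161429 - 12393)/(142852 + 81871) - 30516/(-1960) = -323328/(224723/(-173822)) - 30516*(-1/1960) = -323328/(224723*(-1/173822)) + 7629/490 = -323328/(-224723/173822) + 7629/490 = -323328*(-173822/224723) + 7629/490 = 56201519616/224723 + 7629/490 = 27540459023607/110114270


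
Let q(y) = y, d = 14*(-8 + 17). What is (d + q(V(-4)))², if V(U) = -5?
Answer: 14641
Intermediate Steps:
d = 126 (d = 14*9 = 126)
(d + q(V(-4)))² = (126 - 5)² = 121² = 14641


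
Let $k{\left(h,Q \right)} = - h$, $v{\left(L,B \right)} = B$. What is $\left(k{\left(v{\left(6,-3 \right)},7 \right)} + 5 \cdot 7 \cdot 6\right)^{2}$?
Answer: $45369$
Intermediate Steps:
$\left(k{\left(v{\left(6,-3 \right)},7 \right)} + 5 \cdot 7 \cdot 6\right)^{2} = \left(\left(-1\right) \left(-3\right) + 5 \cdot 7 \cdot 6\right)^{2} = \left(3 + 35 \cdot 6\right)^{2} = \left(3 + 210\right)^{2} = 213^{2} = 45369$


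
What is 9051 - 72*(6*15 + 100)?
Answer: -4629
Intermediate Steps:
9051 - 72*(6*15 + 100) = 9051 - 72*(90 + 100) = 9051 - 72*190 = 9051 - 1*13680 = 9051 - 13680 = -4629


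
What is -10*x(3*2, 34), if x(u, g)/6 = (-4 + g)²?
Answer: -54000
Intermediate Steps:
x(u, g) = 6*(-4 + g)²
-10*x(3*2, 34) = -60*(-4 + 34)² = -60*30² = -60*900 = -10*5400 = -54000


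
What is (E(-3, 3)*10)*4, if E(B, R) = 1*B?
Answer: -120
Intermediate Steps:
E(B, R) = B
(E(-3, 3)*10)*4 = -3*10*4 = -30*4 = -120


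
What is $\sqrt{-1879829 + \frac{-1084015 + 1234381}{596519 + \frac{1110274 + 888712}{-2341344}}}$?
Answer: $\frac{i \sqrt{303047488508413539837900413}}{12696856205} \approx 1371.1 i$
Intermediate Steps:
$\sqrt{-1879829 + \frac{-1084015 + 1234381}{596519 + \frac{1110274 + 888712}{-2341344}}} = \sqrt{-1879829 + \frac{150366}{596519 + 1998986 \left(- \frac{1}{2341344}\right)}} = \sqrt{-1879829 + \frac{150366}{596519 - \frac{999493}{1170672}}} = \sqrt{-1879829 + \frac{150366}{\frac{698327091275}{1170672}}} = \sqrt{-1879829 + 150366 \cdot \frac{1170672}{698327091275}} = \sqrt{-1879829 + \frac{176029265952}{698327091275}} = \sqrt{- \frac{1312735341635126023}{698327091275}} = \frac{i \sqrt{303047488508413539837900413}}{12696856205}$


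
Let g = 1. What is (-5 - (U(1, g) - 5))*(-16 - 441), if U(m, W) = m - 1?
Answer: 0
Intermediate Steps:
U(m, W) = -1 + m
(-5 - (U(1, g) - 5))*(-16 - 441) = (-5 - ((-1 + 1) - 5))*(-16 - 441) = (-5 - (0 - 5))*(-457) = (-5 - 1*(-5))*(-457) = (-5 + 5)*(-457) = 0*(-457) = 0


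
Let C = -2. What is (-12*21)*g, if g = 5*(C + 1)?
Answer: 1260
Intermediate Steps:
g = -5 (g = 5*(-2 + 1) = 5*(-1) = -5)
(-12*21)*g = -12*21*(-5) = -252*(-5) = 1260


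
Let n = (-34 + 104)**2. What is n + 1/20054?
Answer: 98264601/20054 ≈ 4900.0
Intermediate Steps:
n = 4900 (n = 70**2 = 4900)
n + 1/20054 = 4900 + 1/20054 = 98264601/20054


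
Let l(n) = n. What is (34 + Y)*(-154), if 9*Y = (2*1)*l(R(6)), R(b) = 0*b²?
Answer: -5236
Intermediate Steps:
R(b) = 0
Y = 0 (Y = ((2*1)*0)/9 = (2*0)/9 = (⅑)*0 = 0)
(34 + Y)*(-154) = (34 + 0)*(-154) = 34*(-154) = -5236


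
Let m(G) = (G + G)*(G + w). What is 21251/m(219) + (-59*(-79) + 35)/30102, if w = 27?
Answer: 190947035/540571716 ≈ 0.35323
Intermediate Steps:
m(G) = 2*G*(27 + G) (m(G) = (G + G)*(G + 27) = (2*G)*(27 + G) = 2*G*(27 + G))
21251/m(219) + (-59*(-79) + 35)/30102 = 21251/((2*219*(27 + 219))) + (-59*(-79) + 35)/30102 = 21251/((2*219*246)) + (4661 + 35)*(1/30102) = 21251/107748 + 4696*(1/30102) = 21251*(1/107748) + 2348/15051 = 21251/107748 + 2348/15051 = 190947035/540571716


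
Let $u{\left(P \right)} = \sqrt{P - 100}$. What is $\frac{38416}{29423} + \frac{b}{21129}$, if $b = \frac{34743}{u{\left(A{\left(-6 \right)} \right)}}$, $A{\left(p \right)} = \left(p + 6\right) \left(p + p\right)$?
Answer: $\frac{38416}{29423} - \frac{11581 i}{70430} \approx 1.3056 - 0.16443 i$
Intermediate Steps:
$A{\left(p \right)} = 2 p \left(6 + p\right)$ ($A{\left(p \right)} = \left(6 + p\right) 2 p = 2 p \left(6 + p\right)$)
$u{\left(P \right)} = \sqrt{-100 + P}$
$b = - \frac{34743 i}{10}$ ($b = \frac{34743}{\sqrt{-100 + 2 \left(-6\right) \left(6 - 6\right)}} = \frac{34743}{\sqrt{-100 + 2 \left(-6\right) 0}} = \frac{34743}{\sqrt{-100 + 0}} = \frac{34743}{\sqrt{-100}} = \frac{34743}{10 i} = 34743 \left(- \frac{i}{10}\right) = - \frac{34743 i}{10} \approx - 3474.3 i$)
$\frac{38416}{29423} + \frac{b}{21129} = \frac{38416}{29423} + \frac{\left(- \frac{34743}{10}\right) i}{21129} = 38416 \cdot \frac{1}{29423} + - \frac{34743 i}{10} \cdot \frac{1}{21129} = \frac{38416}{29423} - \frac{11581 i}{70430}$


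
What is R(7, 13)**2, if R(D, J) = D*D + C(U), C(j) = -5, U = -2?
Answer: 1936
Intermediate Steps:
R(D, J) = -5 + D**2 (R(D, J) = D*D - 5 = D**2 - 5 = -5 + D**2)
R(7, 13)**2 = (-5 + 7**2)**2 = (-5 + 49)**2 = 44**2 = 1936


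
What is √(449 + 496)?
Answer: 3*√105 ≈ 30.741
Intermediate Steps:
√(449 + 496) = √945 = 3*√105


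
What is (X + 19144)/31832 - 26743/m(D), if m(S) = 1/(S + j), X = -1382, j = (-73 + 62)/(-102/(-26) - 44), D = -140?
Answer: 30985435308637/8292236 ≈ 3.7367e+6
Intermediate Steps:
j = 143/521 (j = -11/(-102*(-1/26) - 44) = -11/(51/13 - 44) = -11/(-521/13) = -11*(-13/521) = 143/521 ≈ 0.27447)
m(S) = 1/(143/521 + S) (m(S) = 1/(S + 143/521) = 1/(143/521 + S))
(X + 19144)/31832 - 26743/m(D) = (-1382 + 19144)/31832 - 26743/(521/(143 + 521*(-140))) = 17762*(1/31832) - 26743/(521/(143 - 72940)) = 8881/15916 - 26743/(521/(-72797)) = 8881/15916 - 26743/(521*(-1/72797)) = 8881/15916 - 26743/(-521/72797) = 8881/15916 - 26743*(-72797/521) = 8881/15916 + 1946810171/521 = 30985435308637/8292236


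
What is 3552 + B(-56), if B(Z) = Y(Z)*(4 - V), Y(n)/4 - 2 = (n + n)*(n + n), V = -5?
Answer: 455208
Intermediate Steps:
Y(n) = 8 + 16*n**2 (Y(n) = 8 + 4*((n + n)*(n + n)) = 8 + 4*((2*n)*(2*n)) = 8 + 4*(4*n**2) = 8 + 16*n**2)
B(Z) = 72 + 144*Z**2 (B(Z) = (8 + 16*Z**2)*(4 - 1*(-5)) = (8 + 16*Z**2)*(4 + 5) = (8 + 16*Z**2)*9 = 72 + 144*Z**2)
3552 + B(-56) = 3552 + (72 + 144*(-56)**2) = 3552 + (72 + 144*3136) = 3552 + (72 + 451584) = 3552 + 451656 = 455208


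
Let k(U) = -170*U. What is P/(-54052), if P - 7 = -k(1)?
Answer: -177/54052 ≈ -0.0032746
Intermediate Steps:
P = 177 (P = 7 - (-170) = 7 - 1*(-170) = 7 + 170 = 177)
P/(-54052) = 177/(-54052) = 177*(-1/54052) = -177/54052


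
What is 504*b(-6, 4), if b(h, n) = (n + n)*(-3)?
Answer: -12096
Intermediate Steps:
b(h, n) = -6*n (b(h, n) = (2*n)*(-3) = -6*n)
504*b(-6, 4) = 504*(-6*4) = 504*(-24) = -12096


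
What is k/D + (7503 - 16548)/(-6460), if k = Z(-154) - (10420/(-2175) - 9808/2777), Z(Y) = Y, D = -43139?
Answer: 94497421522489/67328311626060 ≈ 1.4035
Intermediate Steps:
k = -175977482/1207995 (k = -154 - (10420/(-2175) - 9808/2777) = -154 - (10420*(-1/2175) - 9808*1/2777) = -154 - (-2084/435 - 9808/2777) = -154 - 1*(-10053748/1207995) = -154 + 10053748/1207995 = -175977482/1207995 ≈ -145.68)
k/D + (7503 - 16548)/(-6460) = -175977482/1207995/(-43139) + (7503 - 16548)/(-6460) = -175977482/1207995*(-1/43139) - 9045*(-1/6460) = 175977482/52111696305 + 1809/1292 = 94497421522489/67328311626060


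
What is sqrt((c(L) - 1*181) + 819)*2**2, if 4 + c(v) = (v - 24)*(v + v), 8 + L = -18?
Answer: 28*sqrt(66) ≈ 227.47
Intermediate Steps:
L = -26 (L = -8 - 18 = -26)
c(v) = -4 + 2*v*(-24 + v) (c(v) = -4 + (v - 24)*(v + v) = -4 + (-24 + v)*(2*v) = -4 + 2*v*(-24 + v))
sqrt((c(L) - 1*181) + 819)*2**2 = sqrt(((-4 - 48*(-26) + 2*(-26)**2) - 1*181) + 819)*2**2 = sqrt(((-4 + 1248 + 2*676) - 181) + 819)*4 = sqrt(((-4 + 1248 + 1352) - 181) + 819)*4 = sqrt((2596 - 181) + 819)*4 = sqrt(2415 + 819)*4 = sqrt(3234)*4 = (7*sqrt(66))*4 = 28*sqrt(66)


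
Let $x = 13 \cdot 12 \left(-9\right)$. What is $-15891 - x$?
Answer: $-14487$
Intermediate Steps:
$x = -1404$ ($x = 156 \left(-9\right) = -1404$)
$-15891 - x = -15891 - -1404 = -15891 + 1404 = -14487$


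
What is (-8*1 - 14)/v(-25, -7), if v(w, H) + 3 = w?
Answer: 11/14 ≈ 0.78571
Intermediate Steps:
v(w, H) = -3 + w
(-8*1 - 14)/v(-25, -7) = (-8*1 - 14)/(-3 - 25) = (-8 - 14)/(-28) = -22*(-1/28) = 11/14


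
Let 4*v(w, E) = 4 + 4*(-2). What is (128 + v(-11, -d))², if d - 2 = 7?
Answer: 16129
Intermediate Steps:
d = 9 (d = 2 + 7 = 9)
v(w, E) = -1 (v(w, E) = (4 + 4*(-2))/4 = (4 - 8)/4 = (¼)*(-4) = -1)
(128 + v(-11, -d))² = (128 - 1)² = 127² = 16129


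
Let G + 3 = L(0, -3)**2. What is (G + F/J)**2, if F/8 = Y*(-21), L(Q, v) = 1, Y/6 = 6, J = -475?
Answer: 25989604/225625 ≈ 115.19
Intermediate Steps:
Y = 36 (Y = 6*6 = 36)
F = -6048 (F = 8*(36*(-21)) = 8*(-756) = -6048)
G = -2 (G = -3 + 1**2 = -3 + 1 = -2)
(G + F/J)**2 = (-2 - 6048/(-475))**2 = (-2 - 6048*(-1/475))**2 = (-2 + 6048/475)**2 = (5098/475)**2 = 25989604/225625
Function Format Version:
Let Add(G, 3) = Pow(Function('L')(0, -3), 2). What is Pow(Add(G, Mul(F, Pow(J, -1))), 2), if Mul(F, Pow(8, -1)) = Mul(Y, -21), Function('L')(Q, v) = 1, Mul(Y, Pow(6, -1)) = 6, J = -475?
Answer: Rational(25989604, 225625) ≈ 115.19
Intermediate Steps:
Y = 36 (Y = Mul(6, 6) = 36)
F = -6048 (F = Mul(8, Mul(36, -21)) = Mul(8, -756) = -6048)
G = -2 (G = Add(-3, Pow(1, 2)) = Add(-3, 1) = -2)
Pow(Add(G, Mul(F, Pow(J, -1))), 2) = Pow(Add(-2, Mul(-6048, Pow(-475, -1))), 2) = Pow(Add(-2, Mul(-6048, Rational(-1, 475))), 2) = Pow(Add(-2, Rational(6048, 475)), 2) = Pow(Rational(5098, 475), 2) = Rational(25989604, 225625)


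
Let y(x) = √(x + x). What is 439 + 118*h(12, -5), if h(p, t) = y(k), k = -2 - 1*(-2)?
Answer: 439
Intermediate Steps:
k = 0 (k = -2 + 2 = 0)
y(x) = √2*√x (y(x) = √(2*x) = √2*√x)
h(p, t) = 0 (h(p, t) = √2*√0 = √2*0 = 0)
439 + 118*h(12, -5) = 439 + 118*0 = 439 + 0 = 439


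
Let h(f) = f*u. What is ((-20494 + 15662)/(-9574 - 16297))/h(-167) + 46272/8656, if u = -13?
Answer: 162434515484/30385774081 ≈ 5.3457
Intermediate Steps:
h(f) = -13*f (h(f) = f*(-13) = -13*f)
((-20494 + 15662)/(-9574 - 16297))/h(-167) + 46272/8656 = ((-20494 + 15662)/(-9574 - 16297))/((-13*(-167))) + 46272/8656 = -4832/(-25871)/2171 + 46272*(1/8656) = -4832*(-1/25871)*(1/2171) + 2892/541 = (4832/25871)*(1/2171) + 2892/541 = 4832/56165941 + 2892/541 = 162434515484/30385774081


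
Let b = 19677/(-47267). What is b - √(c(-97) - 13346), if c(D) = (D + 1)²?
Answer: -19677/47267 - I*√4130 ≈ -0.41629 - 64.265*I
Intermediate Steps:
c(D) = (1 + D)²
b = -19677/47267 (b = 19677*(-1/47267) = -19677/47267 ≈ -0.41629)
b - √(c(-97) - 13346) = -19677/47267 - √((1 - 97)² - 13346) = -19677/47267 - √((-96)² - 13346) = -19677/47267 - √(9216 - 13346) = -19677/47267 - √(-4130) = -19677/47267 - I*√4130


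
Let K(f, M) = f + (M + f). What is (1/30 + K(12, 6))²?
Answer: 811801/900 ≈ 902.00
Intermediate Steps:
K(f, M) = M + 2*f
(1/30 + K(12, 6))² = (1/30 + (6 + 2*12))² = (1/30 + (6 + 24))² = (1/30 + 30)² = (901/30)² = 811801/900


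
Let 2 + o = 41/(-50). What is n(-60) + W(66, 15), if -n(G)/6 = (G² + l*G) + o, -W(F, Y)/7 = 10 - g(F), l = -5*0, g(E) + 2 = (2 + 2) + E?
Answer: -529427/25 ≈ -21177.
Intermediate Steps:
g(E) = 2 + E (g(E) = -2 + ((2 + 2) + E) = -2 + (4 + E) = 2 + E)
o = -141/50 (o = -2 + 41/(-50) = -2 + 41*(-1/50) = -2 - 41/50 = -141/50 ≈ -2.8200)
l = 0
W(F, Y) = -56 + 7*F (W(F, Y) = -7*(10 - (2 + F)) = -7*(10 + (-2 - F)) = -7*(8 - F) = -56 + 7*F)
n(G) = 423/25 - 6*G² (n(G) = -6*((G² + 0*G) - 141/50) = -6*((G² + 0) - 141/50) = -6*(G² - 141/50) = -6*(-141/50 + G²) = 423/25 - 6*G²)
n(-60) + W(66, 15) = (423/25 - 6*(-60)²) + (-56 + 7*66) = (423/25 - 6*3600) + (-56 + 462) = (423/25 - 21600) + 406 = -539577/25 + 406 = -529427/25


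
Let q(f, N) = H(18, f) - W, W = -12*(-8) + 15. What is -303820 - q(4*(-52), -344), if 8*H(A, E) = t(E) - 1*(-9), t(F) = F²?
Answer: -2472945/8 ≈ -3.0912e+5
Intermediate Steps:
W = 111 (W = 96 + 15 = 111)
H(A, E) = 9/8 + E²/8 (H(A, E) = (E² - 1*(-9))/8 = (E² + 9)/8 = (9 + E²)/8 = 9/8 + E²/8)
q(f, N) = -879/8 + f²/8 (q(f, N) = (9/8 + f²/8) - 1*111 = (9/8 + f²/8) - 111 = -879/8 + f²/8)
-303820 - q(4*(-52), -344) = -303820 - (-879/8 + (4*(-52))²/8) = -303820 - (-879/8 + (⅛)*(-208)²) = -303820 - (-879/8 + (⅛)*43264) = -303820 - (-879/8 + 5408) = -303820 - 1*42385/8 = -303820 - 42385/8 = -2472945/8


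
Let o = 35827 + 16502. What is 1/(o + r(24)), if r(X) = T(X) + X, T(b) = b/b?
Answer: 1/52354 ≈ 1.9101e-5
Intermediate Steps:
T(b) = 1
r(X) = 1 + X
o = 52329
1/(o + r(24)) = 1/(52329 + (1 + 24)) = 1/(52329 + 25) = 1/52354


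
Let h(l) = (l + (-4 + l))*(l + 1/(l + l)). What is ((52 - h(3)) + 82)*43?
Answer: 16469/3 ≈ 5489.7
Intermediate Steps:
h(l) = (-4 + 2*l)*(l + 1/(2*l))
((52 - h(3)) + 82)*43 = ((52 - (1 - 4*3 - 2/3 + 2*3²)) + 82)*43 = ((52 - (1 - 12 - 2*⅓ + 2*9)) + 82)*43 = ((52 - (1 - 12 - ⅔ + 18)) + 82)*43 = ((52 - 1*19/3) + 82)*43 = ((52 - 19/3) + 82)*43 = (137/3 + 82)*43 = (383/3)*43 = 16469/3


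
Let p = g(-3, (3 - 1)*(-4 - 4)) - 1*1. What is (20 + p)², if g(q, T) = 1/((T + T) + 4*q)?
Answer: 697225/1936 ≈ 360.14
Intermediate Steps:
g(q, T) = 1/(2*T + 4*q)
p = -45/44 (p = 1/(2*((3 - 1)*(-4 - 4) + 2*(-3))) - 1*1 = 1/(2*(2*(-8) - 6)) - 1 = 1/(2*(-16 - 6)) - 1 = (½)/(-22) - 1 = (½)*(-1/22) - 1 = -1/44 - 1 = -45/44 ≈ -1.0227)
(20 + p)² = (20 - 45/44)² = (835/44)² = 697225/1936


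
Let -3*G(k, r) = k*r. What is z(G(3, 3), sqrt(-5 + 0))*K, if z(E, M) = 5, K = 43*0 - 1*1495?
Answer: -7475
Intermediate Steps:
G(k, r) = -k*r/3
K = -1495 (K = 0 - 1495 = -1495)
z(G(3, 3), sqrt(-5 + 0))*K = 5*(-1495) = -7475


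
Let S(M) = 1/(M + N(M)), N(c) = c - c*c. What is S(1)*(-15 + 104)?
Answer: 89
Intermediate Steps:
N(c) = c - c**2
S(M) = 1/(M + M*(1 - M))
S(1)*(-15 + 104) = (-1/(1*(-2 + 1)))*(-15 + 104) = -1*1/(-1)*89 = -1*1*(-1)*89 = 1*89 = 89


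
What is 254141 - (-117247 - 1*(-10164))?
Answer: 361224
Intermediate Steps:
254141 - (-117247 - 1*(-10164)) = 254141 - (-117247 + 10164) = 254141 - 1*(-107083) = 254141 + 107083 = 361224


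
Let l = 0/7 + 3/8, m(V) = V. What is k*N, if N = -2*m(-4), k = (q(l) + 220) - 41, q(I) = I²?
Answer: 11465/8 ≈ 1433.1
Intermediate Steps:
l = 3/8 (l = 0*(⅐) + 3*(⅛) = 0 + 3/8 = 3/8 ≈ 0.37500)
k = 11465/64 (k = ((3/8)² + 220) - 41 = (9/64 + 220) - 41 = 14089/64 - 41 = 11465/64 ≈ 179.14)
N = 8 (N = -2*(-4) = 8)
k*N = (11465/64)*8 = 11465/8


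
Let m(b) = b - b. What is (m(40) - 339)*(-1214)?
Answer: 411546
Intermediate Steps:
m(b) = 0
(m(40) - 339)*(-1214) = (0 - 339)*(-1214) = -339*(-1214) = 411546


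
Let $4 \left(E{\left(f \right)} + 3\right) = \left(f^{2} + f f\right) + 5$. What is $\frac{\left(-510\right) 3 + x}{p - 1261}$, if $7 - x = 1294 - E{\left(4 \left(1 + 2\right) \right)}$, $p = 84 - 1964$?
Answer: $\frac{10987}{12564} \approx 0.87448$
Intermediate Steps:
$E{\left(f \right)} = - \frac{7}{4} + \frac{f^{2}}{2}$ ($E{\left(f \right)} = -3 + \frac{\left(f^{2} + f f\right) + 5}{4} = -3 + \frac{\left(f^{2} + f^{2}\right) + 5}{4} = -3 + \frac{2 f^{2} + 5}{4} = -3 + \frac{5 + 2 f^{2}}{4} = -3 + \left(\frac{5}{4} + \frac{f^{2}}{2}\right) = - \frac{7}{4} + \frac{f^{2}}{2}$)
$p = -1880$ ($p = 84 - 1964 = -1880$)
$x = - \frac{4867}{4}$ ($x = 7 - \left(1294 - \left(- \frac{7}{4} + \frac{\left(4 \left(1 + 2\right)\right)^{2}}{2}\right)\right) = 7 - \left(1294 - \left(- \frac{7}{4} + \frac{\left(4 \cdot 3\right)^{2}}{2}\right)\right) = 7 - \left(1294 - \left(- \frac{7}{4} + \frac{12^{2}}{2}\right)\right) = 7 - \left(1294 - \left(- \frac{7}{4} + \frac{1}{2} \cdot 144\right)\right) = 7 - \left(1294 - \left(- \frac{7}{4} + 72\right)\right) = 7 - \left(1294 - \frac{281}{4}\right) = 7 - \frac{4895}{4} = - \frac{4867}{4} \approx -1216.8$)
$\frac{\left(-510\right) 3 + x}{p - 1261} = \frac{\left(-510\right) 3 - \frac{4867}{4}}{-1880 - 1261} = \frac{-1530 - \frac{4867}{4}}{-3141} = \left(- \frac{10987}{4}\right) \left(- \frac{1}{3141}\right) = \frac{10987}{12564}$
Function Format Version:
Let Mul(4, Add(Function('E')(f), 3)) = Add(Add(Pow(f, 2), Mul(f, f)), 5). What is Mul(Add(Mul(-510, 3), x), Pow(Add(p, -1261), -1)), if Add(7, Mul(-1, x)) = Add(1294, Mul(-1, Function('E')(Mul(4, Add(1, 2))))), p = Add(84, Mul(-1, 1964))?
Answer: Rational(10987, 12564) ≈ 0.87448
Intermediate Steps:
Function('E')(f) = Add(Rational(-7, 4), Mul(Rational(1, 2), Pow(f, 2))) (Function('E')(f) = Add(-3, Mul(Rational(1, 4), Add(Add(Pow(f, 2), Mul(f, f)), 5))) = Add(-3, Mul(Rational(1, 4), Add(Add(Pow(f, 2), Pow(f, 2)), 5))) = Add(-3, Mul(Rational(1, 4), Add(Mul(2, Pow(f, 2)), 5))) = Add(-3, Mul(Rational(1, 4), Add(5, Mul(2, Pow(f, 2))))) = Add(-3, Add(Rational(5, 4), Mul(Rational(1, 2), Pow(f, 2)))) = Add(Rational(-7, 4), Mul(Rational(1, 2), Pow(f, 2))))
p = -1880 (p = Add(84, -1964) = -1880)
x = Rational(-4867, 4) (x = Add(7, Mul(-1, Add(1294, Mul(-1, Add(Rational(-7, 4), Mul(Rational(1, 2), Pow(Mul(4, Add(1, 2)), 2))))))) = Add(7, Mul(-1, Add(1294, Mul(-1, Add(Rational(-7, 4), Mul(Rational(1, 2), Pow(Mul(4, 3), 2))))))) = Add(7, Mul(-1, Add(1294, Mul(-1, Add(Rational(-7, 4), Mul(Rational(1, 2), Pow(12, 2))))))) = Add(7, Mul(-1, Add(1294, Mul(-1, Add(Rational(-7, 4), Mul(Rational(1, 2), 144)))))) = Add(7, Mul(-1, Add(1294, Mul(-1, Add(Rational(-7, 4), 72))))) = Add(7, Mul(-1, Add(1294, Mul(-1, Rational(281, 4))))) = Add(7, Mul(-1, Add(1294, Rational(-281, 4)))) = Add(7, Mul(-1, Rational(4895, 4))) = Add(7, Rational(-4895, 4)) = Rational(-4867, 4) ≈ -1216.8)
Mul(Add(Mul(-510, 3), x), Pow(Add(p, -1261), -1)) = Mul(Add(Mul(-510, 3), Rational(-4867, 4)), Pow(Add(-1880, -1261), -1)) = Mul(Add(-1530, Rational(-4867, 4)), Pow(-3141, -1)) = Mul(Rational(-10987, 4), Rational(-1, 3141)) = Rational(10987, 12564)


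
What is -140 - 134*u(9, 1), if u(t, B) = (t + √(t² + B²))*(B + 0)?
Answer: -1346 - 134*√82 ≈ -2559.4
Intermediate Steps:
u(t, B) = B*(t + √(B² + t²)) (u(t, B) = (t + √(B² + t²))*B = B*(t + √(B² + t²)))
-140 - 134*u(9, 1) = -140 - 134*(9 + √(1² + 9²)) = -140 - 134*(9 + √(1 + 81)) = -140 - 134*(9 + √82) = -140 + (-1206 - 134*√82) = -1346 - 134*√82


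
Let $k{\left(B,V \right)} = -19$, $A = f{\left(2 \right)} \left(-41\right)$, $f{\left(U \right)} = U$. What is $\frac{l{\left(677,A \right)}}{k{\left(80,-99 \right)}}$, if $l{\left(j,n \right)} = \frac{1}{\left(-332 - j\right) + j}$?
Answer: $\frac{1}{6308} \approx 0.00015853$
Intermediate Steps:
$A = -82$ ($A = 2 \left(-41\right) = -82$)
$l{\left(j,n \right)} = - \frac{1}{332}$ ($l{\left(j,n \right)} = \frac{1}{-332} = - \frac{1}{332}$)
$\frac{l{\left(677,A \right)}}{k{\left(80,-99 \right)}} = - \frac{1}{332 \left(-19\right)} = \left(- \frac{1}{332}\right) \left(- \frac{1}{19}\right) = \frac{1}{6308}$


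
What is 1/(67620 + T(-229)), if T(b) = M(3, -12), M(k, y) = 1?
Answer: 1/67621 ≈ 1.4788e-5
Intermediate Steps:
T(b) = 1
1/(67620 + T(-229)) = 1/(67620 + 1) = 1/67621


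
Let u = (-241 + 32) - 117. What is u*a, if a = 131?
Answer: -42706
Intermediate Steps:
u = -326 (u = -209 - 117 = -326)
u*a = -326*131 = -42706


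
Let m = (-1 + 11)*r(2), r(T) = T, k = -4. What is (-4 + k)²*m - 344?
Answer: 936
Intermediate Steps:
m = 20 (m = (-1 + 11)*2 = 10*2 = 20)
(-4 + k)²*m - 344 = (-4 - 4)²*20 - 344 = (-8)²*20 - 344 = 64*20 - 344 = 1280 - 344 = 936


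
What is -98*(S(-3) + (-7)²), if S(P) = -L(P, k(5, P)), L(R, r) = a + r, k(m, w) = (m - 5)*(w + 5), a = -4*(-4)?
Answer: -3234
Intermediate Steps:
a = 16
k(m, w) = (-5 + m)*(5 + w)
L(R, r) = 16 + r
S(P) = -16 (S(P) = -(16 + (-25 - 5*P + 5*5 + 5*P)) = -(16 + (-25 - 5*P + 25 + 5*P)) = -(16 + 0) = -1*16 = -16)
-98*(S(-3) + (-7)²) = -98*(-16 + (-7)²) = -98*(-16 + 49) = -98*33 = -3234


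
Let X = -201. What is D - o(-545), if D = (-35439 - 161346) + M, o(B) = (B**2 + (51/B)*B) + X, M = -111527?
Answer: -605187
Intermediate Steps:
o(B) = -150 + B**2 (o(B) = (B**2 + (51/B)*B) - 201 = (B**2 + 51) - 201 = (51 + B**2) - 201 = -150 + B**2)
D = -308312 (D = (-35439 - 161346) - 111527 = -196785 - 111527 = -308312)
D - o(-545) = -308312 - (-150 + (-545)**2) = -308312 - (-150 + 297025) = -308312 - 1*296875 = -308312 - 296875 = -605187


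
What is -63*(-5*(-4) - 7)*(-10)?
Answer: 8190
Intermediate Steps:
-63*(-5*(-4) - 7)*(-10) = -63*(20 - 7)*(-10) = -63*13*(-10) = -819*(-10) = 8190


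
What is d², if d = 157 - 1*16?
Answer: 19881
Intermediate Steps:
d = 141 (d = 157 - 16 = 141)
d² = 141² = 19881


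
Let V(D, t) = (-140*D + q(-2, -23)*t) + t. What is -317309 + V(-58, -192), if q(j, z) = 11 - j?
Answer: -311877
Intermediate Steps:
V(D, t) = -140*D + 14*t (V(D, t) = (-140*D + (11 - 1*(-2))*t) + t = (-140*D + (11 + 2)*t) + t = (-140*D + 13*t) + t = -140*D + 14*t)
-317309 + V(-58, -192) = -317309 + (-140*(-58) + 14*(-192)) = -317309 + (8120 - 2688) = -317309 + 5432 = -311877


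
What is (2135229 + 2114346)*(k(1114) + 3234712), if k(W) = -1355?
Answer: 13740393073275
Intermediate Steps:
(2135229 + 2114346)*(k(1114) + 3234712) = (2135229 + 2114346)*(-1355 + 3234712) = 4249575*3233357 = 13740393073275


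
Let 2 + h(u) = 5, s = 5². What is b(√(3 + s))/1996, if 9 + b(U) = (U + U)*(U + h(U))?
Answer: 47/1996 + 3*√7/499 ≈ 0.039453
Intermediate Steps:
s = 25
h(u) = 3 (h(u) = -2 + 5 = 3)
b(U) = -9 + 2*U*(3 + U) (b(U) = -9 + (U + U)*(U + 3) = -9 + (2*U)*(3 + U) = -9 + 2*U*(3 + U))
b(√(3 + s))/1996 = (-9 + 2*(√(3 + 25))² + 6*√(3 + 25))/1996 = (-9 + 2*(√28)² + 6*√28)/1996 = (-9 + 2*(2*√7)² + 6*(2*√7))/1996 = (-9 + 2*28 + 12*√7)/1996 = (-9 + 56 + 12*√7)/1996 = (47 + 12*√7)/1996 = 47/1996 + 3*√7/499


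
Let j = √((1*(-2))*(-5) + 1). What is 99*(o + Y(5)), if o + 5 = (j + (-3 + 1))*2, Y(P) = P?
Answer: -396 + 198*√11 ≈ 260.69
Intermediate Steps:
j = √11 (j = √(-2*(-5) + 1) = √(10 + 1) = √11 ≈ 3.3166)
o = -9 + 2*√11 (o = -5 + (√11 + (-3 + 1))*2 = -5 + (√11 - 2)*2 = -5 + (-2 + √11)*2 = -5 + (-4 + 2*√11) = -9 + 2*√11 ≈ -2.3667)
99*(o + Y(5)) = 99*((-9 + 2*√11) + 5) = 99*(-4 + 2*√11) = -396 + 198*√11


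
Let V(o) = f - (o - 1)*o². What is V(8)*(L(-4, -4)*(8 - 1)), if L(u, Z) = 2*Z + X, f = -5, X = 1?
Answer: 22197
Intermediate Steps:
L(u, Z) = 1 + 2*Z (L(u, Z) = 2*Z + 1 = 1 + 2*Z)
V(o) = -5 - o²*(-1 + o) (V(o) = -5 - (o - 1)*o² = -5 - (-1 + o)*o² = -5 - o²*(-1 + o))
V(8)*(L(-4, -4)*(8 - 1)) = (-5 + 8² - 1*8³)*((1 + 2*(-4))*(8 - 1)) = (-5 + 64 - 1*512)*((1 - 8)*7) = (-5 + 64 - 512)*(-7*7) = -453*(-49) = 22197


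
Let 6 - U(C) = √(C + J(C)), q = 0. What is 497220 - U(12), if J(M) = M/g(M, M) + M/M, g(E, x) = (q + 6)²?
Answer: 497214 + 2*√30/3 ≈ 4.9722e+5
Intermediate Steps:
g(E, x) = 36 (g(E, x) = (0 + 6)² = 6² = 36)
J(M) = 1 + M/36 (J(M) = M/36 + M/M = M*(1/36) + 1 = M/36 + 1 = 1 + M/36)
U(C) = 6 - √(1 + 37*C/36) (U(C) = 6 - √(C + (1 + C/36)) = 6 - √(1 + 37*C/36))
497220 - U(12) = 497220 - (6 - √(36 + 37*12)/6) = 497220 - (6 - √(36 + 444)/6) = 497220 - (6 - 2*√30/3) = 497220 + (-6 + 2*√30/3) = 497214 + 2*√30/3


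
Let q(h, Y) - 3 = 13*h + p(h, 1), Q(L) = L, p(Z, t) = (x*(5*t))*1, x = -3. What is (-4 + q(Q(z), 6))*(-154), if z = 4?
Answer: -5544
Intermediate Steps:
p(Z, t) = -15*t (p(Z, t) = -15*t*1 = -15*t)
q(h, Y) = -12 + 13*h (q(h, Y) = 3 + (13*h - 15*1) = 3 + (13*h - 15) = 3 + (-15 + 13*h) = -12 + 13*h)
(-4 + q(Q(z), 6))*(-154) = (-4 + (-12 + 13*4))*(-154) = (-4 + (-12 + 52))*(-154) = (-4 + 40)*(-154) = 36*(-154) = -5544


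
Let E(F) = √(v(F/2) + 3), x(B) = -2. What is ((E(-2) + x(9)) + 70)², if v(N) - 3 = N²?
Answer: (68 + √7)² ≈ 4990.8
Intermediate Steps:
v(N) = 3 + N²
E(F) = √(6 + F²/4) (E(F) = √((3 + (F/2)²) + 3) = √((3 + F²/4) + 3) = √(6 + F²/4))
((E(-2) + x(9)) + 70)² = ((√(24 + (-2)²)/2 - 2) + 70)² = ((√(24 + 4)/2 - 2) + 70)² = ((√28/2 - 2) + 70)² = (((2*√7)/2 - 2) + 70)² = ((√7 - 2) + 70)² = ((-2 + √7) + 70)² = (68 + √7)²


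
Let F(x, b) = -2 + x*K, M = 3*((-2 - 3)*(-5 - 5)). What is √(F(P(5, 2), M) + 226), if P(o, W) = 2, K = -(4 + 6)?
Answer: 2*√51 ≈ 14.283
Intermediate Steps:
K = -10 (K = -1*10 = -10)
M = 150 (M = 3*(-5*(-10)) = 3*50 = 150)
F(x, b) = -2 - 10*x (F(x, b) = -2 + x*(-10) = -2 - 10*x)
√(F(P(5, 2), M) + 226) = √((-2 - 10*2) + 226) = √((-2 - 20) + 226) = √(-22 + 226) = √204 = 2*√51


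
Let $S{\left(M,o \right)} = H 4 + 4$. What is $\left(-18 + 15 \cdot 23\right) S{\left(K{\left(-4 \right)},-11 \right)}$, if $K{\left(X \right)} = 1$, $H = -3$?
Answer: $-2616$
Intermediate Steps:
$S{\left(M,o \right)} = -8$ ($S{\left(M,o \right)} = \left(-3\right) 4 + 4 = -12 + 4 = -8$)
$\left(-18 + 15 \cdot 23\right) S{\left(K{\left(-4 \right)},-11 \right)} = \left(-18 + 15 \cdot 23\right) \left(-8\right) = \left(-18 + 345\right) \left(-8\right) = 327 \left(-8\right) = -2616$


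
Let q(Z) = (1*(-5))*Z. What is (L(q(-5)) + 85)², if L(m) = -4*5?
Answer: 4225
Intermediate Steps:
q(Z) = -5*Z
L(m) = -20
(L(q(-5)) + 85)² = (-20 + 85)² = 65² = 4225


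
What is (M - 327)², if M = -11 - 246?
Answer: 341056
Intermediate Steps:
M = -257
(M - 327)² = (-257 - 327)² = (-584)² = 341056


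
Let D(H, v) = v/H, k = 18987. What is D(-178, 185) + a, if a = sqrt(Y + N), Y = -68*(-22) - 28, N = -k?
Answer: -185/178 + I*sqrt(17519) ≈ -1.0393 + 132.36*I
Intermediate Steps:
N = -18987 (N = -1*18987 = -18987)
Y = 1468 (Y = 1496 - 28 = 1468)
a = I*sqrt(17519) (a = sqrt(1468 - 18987) = sqrt(-17519) = I*sqrt(17519) ≈ 132.36*I)
D(-178, 185) + a = 185/(-178) + I*sqrt(17519) = 185*(-1/178) + I*sqrt(17519) = -185/178 + I*sqrt(17519)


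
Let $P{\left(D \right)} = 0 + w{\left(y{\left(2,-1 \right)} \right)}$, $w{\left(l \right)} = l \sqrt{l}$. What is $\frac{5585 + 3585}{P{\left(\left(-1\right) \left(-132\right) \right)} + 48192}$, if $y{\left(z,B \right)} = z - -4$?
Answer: $\frac{18413360}{96769527} - \frac{4585 \sqrt{6}}{193539054} \approx 0.19022$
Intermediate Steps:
$y{\left(z,B \right)} = 4 + z$ ($y{\left(z,B \right)} = z + 4 = 4 + z$)
$w{\left(l \right)} = l^{\frac{3}{2}}$
$P{\left(D \right)} = 6 \sqrt{6}$ ($P{\left(D \right)} = 0 + \left(4 + 2\right)^{\frac{3}{2}} = 0 + 6^{\frac{3}{2}} = 0 + 6 \sqrt{6} = 6 \sqrt{6}$)
$\frac{5585 + 3585}{P{\left(\left(-1\right) \left(-132\right) \right)} + 48192} = \frac{5585 + 3585}{6 \sqrt{6} + 48192} = \frac{9170}{48192 + 6 \sqrt{6}}$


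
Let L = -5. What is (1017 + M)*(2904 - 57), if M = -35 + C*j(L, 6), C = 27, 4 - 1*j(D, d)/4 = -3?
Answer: 4948086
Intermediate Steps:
j(D, d) = 28 (j(D, d) = 16 - 4*(-3) = 16 + 12 = 28)
M = 721 (M = -35 + 27*28 = -35 + 756 = 721)
(1017 + M)*(2904 - 57) = (1017 + 721)*(2904 - 57) = 1738*2847 = 4948086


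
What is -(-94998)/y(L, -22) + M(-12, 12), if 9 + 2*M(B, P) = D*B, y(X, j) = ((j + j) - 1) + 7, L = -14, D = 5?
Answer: -96309/38 ≈ -2534.4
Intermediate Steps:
y(X, j) = 6 + 2*j (y(X, j) = (2*j - 1) + 7 = (-1 + 2*j) + 7 = 6 + 2*j)
M(B, P) = -9/2 + 5*B/2 (M(B, P) = -9/2 + (5*B)/2 = -9/2 + 5*B/2)
-(-94998)/y(L, -22) + M(-12, 12) = -(-94998)/(6 + 2*(-22)) + (-9/2 + (5/2)*(-12)) = -(-94998)/(6 - 44) + (-9/2 - 30) = -(-94998)/(-38) - 69/2 = -(-94998)*(-1)/38 - 69/2 = -446*213/38 - 69/2 = -47499/19 - 69/2 = -96309/38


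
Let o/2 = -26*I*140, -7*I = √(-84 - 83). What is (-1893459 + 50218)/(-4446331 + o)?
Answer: 8195659598771/19770039988761 + 1916970640*I*√167/19770039988761 ≈ 0.41455 + 0.001253*I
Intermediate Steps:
I = -I*√167/7 (I = -√(-84 - 83)/7 = -I*√167/7 ≈ -1.8461*I)
o = 1040*I*√167 (o = 2*(-(-26)*I*√167/7*140) = 2*((26*I*√167/7)*140) = 2*(520*I*√167) = 1040*I*√167 ≈ 13440.0*I)
(-1893459 + 50218)/(-4446331 + o) = (-1893459 + 50218)/(-4446331 + 1040*I*√167) = -1843241/(-4446331 + 1040*I*√167)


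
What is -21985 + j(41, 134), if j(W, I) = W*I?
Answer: -16491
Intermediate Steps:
j(W, I) = I*W
-21985 + j(41, 134) = -21985 + 134*41 = -21985 + 5494 = -16491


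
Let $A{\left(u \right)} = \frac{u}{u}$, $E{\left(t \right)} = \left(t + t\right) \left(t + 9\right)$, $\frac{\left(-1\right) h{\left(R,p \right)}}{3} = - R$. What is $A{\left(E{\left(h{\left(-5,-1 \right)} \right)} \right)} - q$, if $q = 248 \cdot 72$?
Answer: $-17855$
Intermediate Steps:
$h{\left(R,p \right)} = 3 R$ ($h{\left(R,p \right)} = - 3 \left(- R\right) = 3 R$)
$E{\left(t \right)} = 2 t \left(9 + t\right)$
$q = 17856$
$A{\left(u \right)} = 1$
$A{\left(E{\left(h{\left(-5,-1 \right)} \right)} \right)} - q = 1 - 17856 = -17855$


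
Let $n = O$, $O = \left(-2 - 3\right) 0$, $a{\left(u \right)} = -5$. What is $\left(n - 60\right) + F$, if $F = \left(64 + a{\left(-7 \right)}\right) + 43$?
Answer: $42$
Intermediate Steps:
$F = 102$ ($F = \left(64 - 5\right) + 43 = 59 + 43 = 102$)
$O = 0$ ($O = \left(-2 - 3\right) 0 = \left(-5\right) 0 = 0$)
$n = 0$
$\left(n - 60\right) + F = \left(0 - 60\right) + 102 = -60 + 102 = 42$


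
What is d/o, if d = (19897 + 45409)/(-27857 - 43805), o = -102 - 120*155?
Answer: 32653/670111362 ≈ 4.8728e-5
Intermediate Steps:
o = -18702 (o = -102 - 18600 = -18702)
d = -32653/35831 (d = 65306/(-71662) = 65306*(-1/71662) = -32653/35831 ≈ -0.91131)
d/o = -32653/35831/(-18702) = -32653/35831*(-1/18702) = 32653/670111362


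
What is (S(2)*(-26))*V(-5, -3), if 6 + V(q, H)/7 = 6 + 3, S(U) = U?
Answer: -1092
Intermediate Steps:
V(q, H) = 21 (V(q, H) = -42 + 7*(6 + 3) = -42 + 7*9 = -42 + 63 = 21)
(S(2)*(-26))*V(-5, -3) = (2*(-26))*21 = -52*21 = -1092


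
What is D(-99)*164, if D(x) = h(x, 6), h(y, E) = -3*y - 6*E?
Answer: 42804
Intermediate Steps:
h(y, E) = -6*E - 3*y
D(x) = -36 - 3*x (D(x) = -6*6 - 3*x = -36 - 3*x)
D(-99)*164 = (-36 - 3*(-99))*164 = (-36 + 297)*164 = 261*164 = 42804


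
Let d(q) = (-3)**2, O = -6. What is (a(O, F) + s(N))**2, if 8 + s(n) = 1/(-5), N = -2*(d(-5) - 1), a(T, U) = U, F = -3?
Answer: 3136/25 ≈ 125.44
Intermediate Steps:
d(q) = 9
N = -16 (N = -2*(9 - 1) = -2*8 = -16)
s(n) = -41/5 (s(n) = -8 + 1/(-5) = -8 - 1/5 = -41/5)
(a(O, F) + s(N))**2 = (-3 - 41/5)**2 = (-56/5)**2 = 3136/25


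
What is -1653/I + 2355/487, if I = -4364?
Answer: 11082231/2125268 ≈ 5.2145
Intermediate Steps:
-1653/I + 2355/487 = -1653/(-4364) + 2355/487 = -1653*(-1/4364) + 2355*(1/487) = 1653/4364 + 2355/487 = 11082231/2125268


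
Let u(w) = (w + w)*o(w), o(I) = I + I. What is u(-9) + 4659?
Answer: 4983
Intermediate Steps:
o(I) = 2*I
u(w) = 4*w² (u(w) = (w + w)*(2*w) = (2*w)*(2*w) = 4*w²)
u(-9) + 4659 = 4*(-9)² + 4659 = 4*81 + 4659 = 324 + 4659 = 4983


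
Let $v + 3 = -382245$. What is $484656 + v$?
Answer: $102408$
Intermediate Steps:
$v = -382248$ ($v = -3 - 382245 = -382248$)
$484656 + v = 484656 - 382248 = 102408$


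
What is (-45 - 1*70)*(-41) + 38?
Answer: 4753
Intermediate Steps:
(-45 - 1*70)*(-41) + 38 = (-45 - 70)*(-41) + 38 = -115*(-41) + 38 = 4715 + 38 = 4753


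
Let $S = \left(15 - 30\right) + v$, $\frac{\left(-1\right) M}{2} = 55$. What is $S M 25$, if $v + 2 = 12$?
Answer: $13750$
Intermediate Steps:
$M = -110$ ($M = \left(-2\right) 55 = -110$)
$v = 10$ ($v = -2 + 12 = 10$)
$S = -5$ ($S = \left(15 - 30\right) + 10 = -15 + 10 = -5$)
$S M 25 = \left(-5\right) \left(-110\right) 25 = 550 \cdot 25 = 13750$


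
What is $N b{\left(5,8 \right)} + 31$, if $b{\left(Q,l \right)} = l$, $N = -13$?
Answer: $-73$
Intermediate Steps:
$N b{\left(5,8 \right)} + 31 = \left(-13\right) 8 + 31 = -104 + 31 = -73$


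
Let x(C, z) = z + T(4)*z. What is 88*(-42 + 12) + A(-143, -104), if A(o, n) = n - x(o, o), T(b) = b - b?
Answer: -2601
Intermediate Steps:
T(b) = 0
x(C, z) = z (x(C, z) = z + 0*z = z + 0 = z)
A(o, n) = n - o
88*(-42 + 12) + A(-143, -104) = 88*(-42 + 12) + (-104 - 1*(-143)) = 88*(-30) + (-104 + 143) = -2640 + 39 = -2601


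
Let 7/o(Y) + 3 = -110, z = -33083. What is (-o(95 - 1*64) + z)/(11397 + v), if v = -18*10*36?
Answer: -113284/16837 ≈ -6.7283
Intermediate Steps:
v = -6480 (v = -180*36 = -6480)
o(Y) = -7/113 (o(Y) = 7/(-3 - 110) = 7/(-113) = 7*(-1/113) = -7/113)
(-o(95 - 1*64) + z)/(11397 + v) = (-1*(-7/113) - 33083)/(11397 - 6480) = (7/113 - 33083)/4917 = -3738372/113*1/4917 = -113284/16837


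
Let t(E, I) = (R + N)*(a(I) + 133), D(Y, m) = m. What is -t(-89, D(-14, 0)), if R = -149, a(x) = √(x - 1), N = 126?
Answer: 3059 + 23*I ≈ 3059.0 + 23.0*I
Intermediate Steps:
a(x) = √(-1 + x)
t(E, I) = -3059 - 23*√(-1 + I) (t(E, I) = (-149 + 126)*(√(-1 + I) + 133) = -23*(133 + √(-1 + I)) = -3059 - 23*√(-1 + I))
-t(-89, D(-14, 0)) = -(-3059 - 23*√(-1 + 0)) = -(-3059 - 23*I) = 3059 + 23*I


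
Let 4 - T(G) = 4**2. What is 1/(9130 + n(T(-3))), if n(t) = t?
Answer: 1/9118 ≈ 0.00010967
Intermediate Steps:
T(G) = -12 (T(G) = 4 - 1*4**2 = 4 - 1*16 = 4 - 16 = -12)
1/(9130 + n(T(-3))) = 1/(9130 - 12) = 1/9118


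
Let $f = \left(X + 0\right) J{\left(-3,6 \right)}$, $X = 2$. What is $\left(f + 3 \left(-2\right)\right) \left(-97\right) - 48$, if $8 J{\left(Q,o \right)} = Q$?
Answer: $\frac{2427}{4} \approx 606.75$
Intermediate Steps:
$J{\left(Q,o \right)} = \frac{Q}{8}$
$f = - \frac{3}{4}$ ($f = \left(2 + 0\right) \frac{1}{8} \left(-3\right) = 2 \left(- \frac{3}{8}\right) = - \frac{3}{4} \approx -0.75$)
$\left(f + 3 \left(-2\right)\right) \left(-97\right) - 48 = \left(- \frac{3}{4} + 3 \left(-2\right)\right) \left(-97\right) - 48 = \left(- \frac{3}{4} - 6\right) \left(-97\right) - 48 = \left(- \frac{27}{4}\right) \left(-97\right) - 48 = \frac{2619}{4} - 48 = \frac{2427}{4}$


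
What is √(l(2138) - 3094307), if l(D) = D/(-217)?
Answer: I*√145708286269/217 ≈ 1759.1*I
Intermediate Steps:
l(D) = -D/217 (l(D) = D*(-1/217) = -D/217)
√(l(2138) - 3094307) = √(-1/217*2138 - 3094307) = √(-2138/217 - 3094307) = √(-671466757/217) = I*√145708286269/217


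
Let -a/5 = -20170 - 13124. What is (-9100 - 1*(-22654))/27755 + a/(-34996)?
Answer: -159463041/37358230 ≈ -4.2685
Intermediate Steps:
a = 166470 (a = -5*(-20170 - 13124) = -5*(-33294) = 166470)
(-9100 - 1*(-22654))/27755 + a/(-34996) = (-9100 - 1*(-22654))/27755 + 166470/(-34996) = (-9100 + 22654)*(1/27755) + 166470*(-1/34996) = 13554*(1/27755) - 83235/17498 = 13554/27755 - 83235/17498 = -159463041/37358230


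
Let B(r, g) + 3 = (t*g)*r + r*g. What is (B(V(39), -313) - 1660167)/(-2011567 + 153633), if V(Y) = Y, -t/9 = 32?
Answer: -1843239/1857934 ≈ -0.99209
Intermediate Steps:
t = -288 (t = -9*32 = -288)
B(r, g) = -3 - 287*g*r (B(r, g) = -3 + ((-288*g)*r + r*g) = -3 + (-288*g*r + g*r) = -3 - 287*g*r)
(B(V(39), -313) - 1660167)/(-2011567 + 153633) = ((-3 - 287*(-313)*39) - 1660167)/(-2011567 + 153633) = ((-3 + 3503409) - 1660167)/(-1857934) = (3503406 - 1660167)*(-1/1857934) = 1843239*(-1/1857934) = -1843239/1857934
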